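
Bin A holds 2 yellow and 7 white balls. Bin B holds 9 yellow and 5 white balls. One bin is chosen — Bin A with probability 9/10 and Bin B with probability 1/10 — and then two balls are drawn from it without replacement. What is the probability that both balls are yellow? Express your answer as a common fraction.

From Bin A: P(both yellow) = (2/9)(1/8) = 1/36.
From Bin B: P(both yellow) = (9/14)(8/13) = 36/91.
Total probability = (9/10)(1/36) + (1/10)(36/91) = 47/728.

47/728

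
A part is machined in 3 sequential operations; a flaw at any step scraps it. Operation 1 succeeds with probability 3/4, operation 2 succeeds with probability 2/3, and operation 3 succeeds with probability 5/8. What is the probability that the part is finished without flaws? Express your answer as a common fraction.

5/16

The events are sequential, so multiply the conditional probabilities:
P = 3/4 × 2/3 × 5/8 = 30/96 = 5/16.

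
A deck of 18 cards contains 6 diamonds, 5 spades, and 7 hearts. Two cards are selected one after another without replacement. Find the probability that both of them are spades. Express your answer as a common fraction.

P(every draw is a spade) = 5/18 × 4/17 = 20/306 = 10/153.

10/153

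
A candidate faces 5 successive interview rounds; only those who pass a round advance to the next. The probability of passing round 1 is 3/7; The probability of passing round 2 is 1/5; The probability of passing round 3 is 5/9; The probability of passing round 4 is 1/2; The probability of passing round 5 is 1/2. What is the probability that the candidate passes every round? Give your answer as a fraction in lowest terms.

1/84

Multiplying along the chain,
P = 3/7 × 1/5 × 5/9 × 1/2 × 1/2 = 15/1260 = 1/84.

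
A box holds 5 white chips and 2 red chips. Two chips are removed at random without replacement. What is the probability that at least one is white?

P(no white) = 2/7 × 1/6 = 2/42 = 1/21.
P(at least one) = 1 − 1/21 = 20/21.

20/21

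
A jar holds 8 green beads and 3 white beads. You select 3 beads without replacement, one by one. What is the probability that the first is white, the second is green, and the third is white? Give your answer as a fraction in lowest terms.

8/165

Multiply the probability of each draw given the previous ones:
P = 3/11 × 8/10 × 2/9 = 48/990 = 8/165.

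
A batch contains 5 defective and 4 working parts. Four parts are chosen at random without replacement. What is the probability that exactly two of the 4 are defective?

10/21

One ordering (defective drawn first) has probability 5/9 × 4/8 × 4/7 × 3/6 = 240/3024 = 5/63.
There are C(4,2) = 6 such orderings, each equally likely, so P = 6 × 5/63 = 10/21.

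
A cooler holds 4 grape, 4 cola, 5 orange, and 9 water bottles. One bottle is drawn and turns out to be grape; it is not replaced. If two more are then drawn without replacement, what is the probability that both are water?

With the first bottle removed, 9 water remain out of 21.
P = 9/21 × 8/20 = 72/420 = 6/35.

6/35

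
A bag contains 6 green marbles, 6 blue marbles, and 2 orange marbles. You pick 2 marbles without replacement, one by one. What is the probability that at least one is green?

9/13

P(no green) = 8/14 × 7/13 = 56/182 = 4/13.
P(at least one) = 1 − 4/13 = 9/13.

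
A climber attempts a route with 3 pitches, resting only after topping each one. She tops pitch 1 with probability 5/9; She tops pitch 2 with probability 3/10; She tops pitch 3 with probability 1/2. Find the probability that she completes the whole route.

1/12

Each stage is reached only if all earlier stages succeed, so
P = 5/9 × 3/10 × 1/2 = 15/180 = 1/12.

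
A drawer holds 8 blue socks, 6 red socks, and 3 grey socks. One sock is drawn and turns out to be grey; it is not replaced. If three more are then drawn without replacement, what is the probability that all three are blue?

With the first sock removed, 8 blue remain out of 16.
P = 8/16 × 7/15 × 6/14 = 336/3360 = 1/10.

1/10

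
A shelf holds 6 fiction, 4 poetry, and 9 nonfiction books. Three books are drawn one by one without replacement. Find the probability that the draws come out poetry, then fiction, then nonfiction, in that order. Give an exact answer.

Each draw changes the counts, so multiply the conditional probabilities along the sequence:
P = 4/19 × 6/18 × 9/17 = 216/5814 = 12/323.

12/323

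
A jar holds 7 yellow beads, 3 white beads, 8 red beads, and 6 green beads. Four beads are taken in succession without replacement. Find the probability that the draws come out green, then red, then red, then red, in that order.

2/253

Each draw changes the counts, so multiply the conditional probabilities along the sequence:
P = 6/24 × 8/23 × 7/22 × 6/21 = 2016/255024 = 2/253.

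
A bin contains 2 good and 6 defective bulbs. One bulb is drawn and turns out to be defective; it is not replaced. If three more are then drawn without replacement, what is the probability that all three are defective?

With the first bulb removed, 5 defective remain out of 7.
P = 5/7 × 4/6 × 3/5 = 60/210 = 2/7.

2/7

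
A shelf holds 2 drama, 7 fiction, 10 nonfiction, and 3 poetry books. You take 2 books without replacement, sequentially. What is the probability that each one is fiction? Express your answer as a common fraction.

1/11

P(every draw is fiction) = 7/22 × 6/21 = 42/462 = 1/11.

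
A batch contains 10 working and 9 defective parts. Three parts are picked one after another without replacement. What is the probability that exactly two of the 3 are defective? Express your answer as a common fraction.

One ordering (defective drawn first) has probability 9/19 × 8/18 × 10/17 = 720/5814 = 40/323.
There are C(3,2) = 3 such orderings, each equally likely, so P = 3 × 40/323 = 120/323.

120/323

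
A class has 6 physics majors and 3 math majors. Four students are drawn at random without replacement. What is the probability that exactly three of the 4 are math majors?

1/21

One ordering (math majors drawn first) has probability 3/9 × 2/8 × 1/7 × 6/6 = 36/3024 = 1/84.
There are C(4,3) = 4 such orderings, each equally likely, so P = 4 × 1/84 = 1/21.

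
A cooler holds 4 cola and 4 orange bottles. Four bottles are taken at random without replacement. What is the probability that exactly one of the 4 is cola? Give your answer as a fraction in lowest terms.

One ordering (cola drawn first) has probability 4/8 × 4/7 × 3/6 × 2/5 = 96/1680 = 2/35.
There are C(4,1) = 4 such orderings, each equally likely, so P = 4 × 2/35 = 8/35.

8/35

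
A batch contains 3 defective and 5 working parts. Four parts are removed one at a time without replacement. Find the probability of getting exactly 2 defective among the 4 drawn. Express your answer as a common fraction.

One ordering (defective drawn first) has probability 3/8 × 2/7 × 5/6 × 4/5 = 120/1680 = 1/14.
There are C(4,2) = 6 such orderings, each equally likely, so P = 6 × 1/14 = 3/7.

3/7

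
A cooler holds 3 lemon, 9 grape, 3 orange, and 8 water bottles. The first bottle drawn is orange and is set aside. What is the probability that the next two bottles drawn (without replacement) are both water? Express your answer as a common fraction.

4/33

After the first draw, 8 of the remaining 22 bottles are water.
P = 8/22 × 7/21 = 56/462 = 4/33.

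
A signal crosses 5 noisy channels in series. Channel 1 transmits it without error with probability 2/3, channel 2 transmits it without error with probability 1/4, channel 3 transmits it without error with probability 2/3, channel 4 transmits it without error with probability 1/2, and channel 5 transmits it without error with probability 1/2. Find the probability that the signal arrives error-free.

1/36

Each stage is reached only if all earlier stages succeed, so
P = 2/3 × 1/4 × 2/3 × 1/2 × 1/2 = 4/144 = 1/36.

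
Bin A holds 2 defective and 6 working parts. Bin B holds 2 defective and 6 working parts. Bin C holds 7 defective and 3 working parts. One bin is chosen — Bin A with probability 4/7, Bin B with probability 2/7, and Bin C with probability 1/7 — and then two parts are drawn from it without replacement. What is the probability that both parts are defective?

From Bin A: P(both defective) = (2/8)(1/7) = 1/28.
From Bin B: P(both defective) = (2/8)(1/7) = 1/28.
From Bin C: P(both defective) = (7/10)(6/9) = 7/15.
Total probability = (4/7)(1/28) + (2/7)(1/28) + (1/7)(7/15) = 143/1470.

143/1470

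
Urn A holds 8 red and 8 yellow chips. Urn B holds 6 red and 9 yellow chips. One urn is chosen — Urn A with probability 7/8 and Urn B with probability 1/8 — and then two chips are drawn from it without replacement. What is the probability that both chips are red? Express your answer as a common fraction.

From Urn A: P(both red) = (8/16)(7/15) = 7/30.
From Urn B: P(both red) = (6/15)(5/14) = 1/7.
Total probability = (7/8)(7/30) + (1/8)(1/7) = 373/1680.

373/1680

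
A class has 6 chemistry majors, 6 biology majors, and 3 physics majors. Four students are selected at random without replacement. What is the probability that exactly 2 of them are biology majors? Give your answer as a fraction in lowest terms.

36/91

One ordering (biology majors drawn first) has probability 6/15 × 5/14 × 9/13 × 8/12 = 2160/32760 = 6/91.
There are C(4,2) = 6 such orderings, each equally likely, so P = 6 × 6/91 = 36/91.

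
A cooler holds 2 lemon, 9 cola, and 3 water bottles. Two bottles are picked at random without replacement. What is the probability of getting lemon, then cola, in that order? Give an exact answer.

Chain rule:
P = 2/14 × 9/13 = 18/182 = 9/91.

9/91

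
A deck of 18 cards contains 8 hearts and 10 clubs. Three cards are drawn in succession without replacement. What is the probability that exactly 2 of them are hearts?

35/102

One ordering (hearts drawn first) has probability 8/18 × 7/17 × 10/16 = 560/4896 = 35/306.
There are C(3,2) = 3 such orderings, each equally likely, so P = 3 × 35/306 = 35/102.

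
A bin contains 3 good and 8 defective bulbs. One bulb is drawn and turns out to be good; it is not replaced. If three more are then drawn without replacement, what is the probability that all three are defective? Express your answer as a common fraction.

7/15

After the first draw, 8 of the remaining 10 bulbs are defective.
P = 8/10 × 7/9 × 6/8 = 336/720 = 7/15.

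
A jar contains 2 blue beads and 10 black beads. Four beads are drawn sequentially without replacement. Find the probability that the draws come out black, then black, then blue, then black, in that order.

4/33

Multiply the probability of each draw given the previous ones:
P = 10/12 × 9/11 × 2/10 × 8/9 = 1440/11880 = 4/33.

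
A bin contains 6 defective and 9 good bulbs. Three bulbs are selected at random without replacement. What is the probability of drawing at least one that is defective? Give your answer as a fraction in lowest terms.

P(no defective) = 9/15 × 8/14 × 7/13 = 504/2730 = 12/65.
P(at least one) = 1 − 12/65 = 53/65.

53/65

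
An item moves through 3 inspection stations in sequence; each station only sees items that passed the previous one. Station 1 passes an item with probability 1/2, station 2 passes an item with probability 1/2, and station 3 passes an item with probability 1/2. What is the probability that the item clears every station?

Each stage is reached only if all earlier stages succeed, so
P = 1/2 × 1/2 × 1/2 = 1/8.

1/8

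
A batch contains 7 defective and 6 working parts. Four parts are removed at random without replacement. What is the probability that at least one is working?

P(no working) = 7/13 × 6/12 × 5/11 × 4/10 = 840/17160 = 7/143.
P(at least one) = 1 − 7/143 = 136/143.

136/143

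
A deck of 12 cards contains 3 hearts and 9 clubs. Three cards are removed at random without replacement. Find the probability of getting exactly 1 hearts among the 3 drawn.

One ordering (a heart drawn first) has probability 3/12 × 9/11 × 8/10 = 216/1320 = 9/55.
There are C(3,1) = 3 such orderings, each equally likely, so P = 3 × 9/55 = 27/55.

27/55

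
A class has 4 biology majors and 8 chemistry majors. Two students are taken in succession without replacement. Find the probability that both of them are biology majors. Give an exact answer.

P(all biology majors) = 4/12 × 3/11 = 12/132 = 1/11.

1/11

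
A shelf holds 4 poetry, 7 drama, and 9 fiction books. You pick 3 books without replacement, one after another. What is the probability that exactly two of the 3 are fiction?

33/95

One ordering (fiction drawn first) has probability 9/20 × 8/19 × 11/18 = 792/6840 = 11/95.
There are C(3,2) = 3 such orderings, each equally likely, so P = 3 × 11/95 = 33/95.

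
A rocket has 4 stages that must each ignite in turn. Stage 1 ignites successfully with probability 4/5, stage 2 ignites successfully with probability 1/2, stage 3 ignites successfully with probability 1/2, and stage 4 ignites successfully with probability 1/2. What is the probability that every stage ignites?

The events are sequential, so multiply the conditional probabilities:
P = 4/5 × 1/2 × 1/2 × 1/2 = 4/40 = 1/10.

1/10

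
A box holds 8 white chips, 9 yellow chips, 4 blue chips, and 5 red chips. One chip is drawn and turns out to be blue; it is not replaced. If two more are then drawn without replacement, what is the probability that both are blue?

1/100

With the first chip removed, 3 blue remain out of 25.
P = 3/25 × 2/24 = 6/600 = 1/100.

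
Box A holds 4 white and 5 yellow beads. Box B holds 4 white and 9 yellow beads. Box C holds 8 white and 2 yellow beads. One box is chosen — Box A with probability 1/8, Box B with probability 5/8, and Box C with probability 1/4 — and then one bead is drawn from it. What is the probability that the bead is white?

262/585

From Box A: P(white) = 4/9.
From Box B: P(white) = 4/13.
From Box C: P(white) = 8/10.
Total probability = (1/8)(4/9) + (5/8)(4/13) + (1/4)(8/10) = 262/585.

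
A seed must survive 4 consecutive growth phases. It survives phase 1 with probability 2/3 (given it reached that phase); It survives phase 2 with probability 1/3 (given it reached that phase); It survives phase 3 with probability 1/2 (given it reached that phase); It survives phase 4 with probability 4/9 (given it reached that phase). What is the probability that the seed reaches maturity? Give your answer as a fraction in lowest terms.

4/81

Multiplying along the chain,
P = 2/3 × 1/3 × 1/2 × 4/9 = 8/162 = 4/81.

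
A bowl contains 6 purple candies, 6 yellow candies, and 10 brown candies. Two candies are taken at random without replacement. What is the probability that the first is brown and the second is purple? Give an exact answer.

10/77

Multiply the probability of each draw given the previous ones:
P = 10/22 × 6/21 = 60/462 = 10/77.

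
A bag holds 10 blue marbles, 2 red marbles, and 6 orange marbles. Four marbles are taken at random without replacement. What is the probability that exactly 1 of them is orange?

One ordering (orange drawn first) has probability 6/18 × 12/17 × 11/16 × 10/15 = 7920/73440 = 11/102.
There are C(4,1) = 4 such orderings, each equally likely, so P = 4 × 11/102 = 22/51.

22/51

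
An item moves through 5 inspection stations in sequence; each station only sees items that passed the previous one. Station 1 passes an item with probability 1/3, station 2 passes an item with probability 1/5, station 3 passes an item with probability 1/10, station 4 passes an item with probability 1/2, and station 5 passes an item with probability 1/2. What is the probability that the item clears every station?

Multiplying along the chain,
P = 1/3 × 1/5 × 1/10 × 1/2 × 1/2 = 1/600.

1/600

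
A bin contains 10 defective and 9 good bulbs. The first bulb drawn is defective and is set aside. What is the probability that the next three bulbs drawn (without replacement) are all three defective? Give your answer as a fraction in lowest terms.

7/68

After the first draw, 9 of the remaining 18 bulbs are defective.
P = 9/18 × 8/17 × 7/16 = 504/4896 = 7/68.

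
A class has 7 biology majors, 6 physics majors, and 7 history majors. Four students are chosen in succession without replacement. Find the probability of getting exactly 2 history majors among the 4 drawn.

One ordering (history majors drawn first) has probability 7/20 × 6/19 × 13/18 × 12/17 = 6552/116280 = 91/1615.
There are C(4,2) = 6 such orderings, each equally likely, so P = 6 × 91/1615 = 546/1615.

546/1615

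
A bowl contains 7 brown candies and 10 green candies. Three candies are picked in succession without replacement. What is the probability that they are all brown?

P(all brown) = 7/17 × 6/16 × 5/15 = 210/4080 = 7/136.

7/136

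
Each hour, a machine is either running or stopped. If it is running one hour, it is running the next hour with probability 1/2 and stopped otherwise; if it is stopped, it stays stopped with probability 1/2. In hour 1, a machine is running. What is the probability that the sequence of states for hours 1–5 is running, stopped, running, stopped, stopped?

Hour 1 is given. For each transition, use the conditional probability from the current state:
P(stopped | running) = 1/2; P(running | stopped) = 1/2; P(stopped | running) = 1/2; P(stopped | stopped) = 1/2.
P = 1/2 × 1/2 × 1/2 × 1/2 = 1/16.

1/16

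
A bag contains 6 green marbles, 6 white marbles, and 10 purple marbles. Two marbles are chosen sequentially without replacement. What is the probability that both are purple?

P(all purple) = 10/22 × 9/21 = 90/462 = 15/77.

15/77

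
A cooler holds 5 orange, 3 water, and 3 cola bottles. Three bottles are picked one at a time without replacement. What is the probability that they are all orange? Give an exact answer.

2/33

P = 5/11 × 4/10 × 3/9 = 60/990 = 2/33.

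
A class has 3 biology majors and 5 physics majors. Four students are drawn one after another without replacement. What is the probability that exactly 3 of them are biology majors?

One ordering (biology majors drawn first) has probability 3/8 × 2/7 × 1/6 × 5/5 = 30/1680 = 1/56.
There are C(4,3) = 4 such orderings, each equally likely, so P = 4 × 1/56 = 1/14.

1/14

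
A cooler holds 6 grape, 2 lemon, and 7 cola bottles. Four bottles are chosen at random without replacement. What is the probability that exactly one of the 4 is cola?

One ordering (cola drawn first) has probability 7/15 × 8/14 × 7/13 × 6/12 = 2352/32760 = 14/195.
There are C(4,1) = 4 such orderings, each equally likely, so P = 4 × 14/195 = 56/195.

56/195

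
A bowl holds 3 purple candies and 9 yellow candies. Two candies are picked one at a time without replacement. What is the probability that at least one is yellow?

P(no yellow) = 3/12 × 2/11 = 6/132 = 1/22.
P(at least one) = 1 − 1/22 = 21/22.

21/22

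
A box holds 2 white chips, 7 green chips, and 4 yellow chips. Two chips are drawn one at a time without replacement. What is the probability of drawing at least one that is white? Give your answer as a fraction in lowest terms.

23/78

P(no white) = 11/13 × 10/12 = 110/156 = 55/78.
P(at least one) = 1 − 55/78 = 23/78.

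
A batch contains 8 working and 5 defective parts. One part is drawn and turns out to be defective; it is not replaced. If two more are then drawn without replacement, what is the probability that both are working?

With the first part removed, 8 working remain out of 12.
P = 8/12 × 7/11 = 56/132 = 14/33.

14/33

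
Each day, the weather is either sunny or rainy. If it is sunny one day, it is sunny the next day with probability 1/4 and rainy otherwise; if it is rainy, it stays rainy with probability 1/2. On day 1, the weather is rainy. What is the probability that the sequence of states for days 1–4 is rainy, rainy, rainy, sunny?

Day 1 is given. For each transition, use the conditional probability from the current state:
P(rainy | rainy) = 1/2; P(rainy | rainy) = 1/2; P(sunny | rainy) = 1/2.
P = 1/2 × 1/2 × 1/2 = 1/8.

1/8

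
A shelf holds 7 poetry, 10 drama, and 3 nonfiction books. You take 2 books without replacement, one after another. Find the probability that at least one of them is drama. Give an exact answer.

P(no drama) = 10/20 × 9/19 = 90/380 = 9/38.
P(at least one) = 1 − 9/38 = 29/38.

29/38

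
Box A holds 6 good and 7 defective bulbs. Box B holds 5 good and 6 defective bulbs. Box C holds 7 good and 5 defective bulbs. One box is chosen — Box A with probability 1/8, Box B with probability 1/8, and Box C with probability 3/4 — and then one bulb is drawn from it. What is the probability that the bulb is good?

1263/2288

From Box A: P(good) = 6/13.
From Box B: P(good) = 5/11.
From Box C: P(good) = 7/12.
Total probability = (1/8)(6/13) + (1/8)(5/11) + (3/4)(7/12) = 1263/2288.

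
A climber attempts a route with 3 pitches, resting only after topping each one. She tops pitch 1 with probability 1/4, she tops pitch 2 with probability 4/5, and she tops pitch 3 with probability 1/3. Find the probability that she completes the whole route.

1/15

The events are sequential, so multiply the conditional probabilities:
P = 1/4 × 4/5 × 1/3 = 4/60 = 1/15.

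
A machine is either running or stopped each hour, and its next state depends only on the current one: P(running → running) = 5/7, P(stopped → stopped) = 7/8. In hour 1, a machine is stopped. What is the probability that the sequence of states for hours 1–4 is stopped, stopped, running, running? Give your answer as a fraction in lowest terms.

5/64

Hour 1 is given. For each transition, use the conditional probability from the current state:
P(stopped | stopped) = 7/8; P(running | stopped) = 1/8; P(running | running) = 5/7.
P = 7/8 × 1/8 × 5/7 = 35/448 = 5/64.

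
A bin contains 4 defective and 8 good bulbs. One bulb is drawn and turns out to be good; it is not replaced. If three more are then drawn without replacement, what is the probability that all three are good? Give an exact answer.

7/33

After the first draw, 7 of the remaining 11 bulbs are good.
P = 7/11 × 6/10 × 5/9 = 210/990 = 7/33.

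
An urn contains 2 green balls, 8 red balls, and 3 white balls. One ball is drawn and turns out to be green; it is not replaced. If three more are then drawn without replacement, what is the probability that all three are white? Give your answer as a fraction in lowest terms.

1/220

After the first draw, 3 of the remaining 12 balls are white.
P = 3/12 × 2/11 × 1/10 = 6/1320 = 1/220.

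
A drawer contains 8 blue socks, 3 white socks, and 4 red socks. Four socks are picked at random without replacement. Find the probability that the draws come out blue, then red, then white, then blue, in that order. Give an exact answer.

Multiply the probability of each draw given the previous ones:
P = 8/15 × 4/14 × 3/13 × 7/12 = 672/32760 = 4/195.

4/195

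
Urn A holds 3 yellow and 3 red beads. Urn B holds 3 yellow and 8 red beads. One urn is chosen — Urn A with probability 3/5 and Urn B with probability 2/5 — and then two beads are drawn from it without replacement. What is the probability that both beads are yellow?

39/275

From Urn A: P(both yellow) = (3/6)(2/5) = 1/5.
From Urn B: P(both yellow) = (3/11)(2/10) = 3/55.
Total probability = (3/5)(1/5) + (2/5)(3/55) = 39/275.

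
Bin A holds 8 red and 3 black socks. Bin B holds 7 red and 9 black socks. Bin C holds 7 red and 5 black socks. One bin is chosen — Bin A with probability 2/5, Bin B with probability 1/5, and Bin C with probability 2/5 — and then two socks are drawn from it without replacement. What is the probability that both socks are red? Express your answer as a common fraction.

From Bin A: P(both red) = (8/11)(7/10) = 28/55.
From Bin B: P(both red) = (7/16)(6/15) = 7/40.
From Bin C: P(both red) = (7/12)(6/11) = 7/22.
Total probability = (2/5)(28/55) + (1/5)(7/40) + (2/5)(7/22) = 161/440.

161/440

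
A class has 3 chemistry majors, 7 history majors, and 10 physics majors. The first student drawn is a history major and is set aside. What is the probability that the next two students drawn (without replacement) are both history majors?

5/57

After the first draw, 6 of the remaining 19 students are history majors.
P = 6/19 × 5/18 = 30/342 = 5/57.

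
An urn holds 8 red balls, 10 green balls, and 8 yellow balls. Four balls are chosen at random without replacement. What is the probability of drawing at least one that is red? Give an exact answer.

1189/1495

P(no red) = 18/26 × 17/25 × 16/24 × 15/23 = 73440/358800 = 306/1495.
P(at least one) = 1 − 306/1495 = 1189/1495.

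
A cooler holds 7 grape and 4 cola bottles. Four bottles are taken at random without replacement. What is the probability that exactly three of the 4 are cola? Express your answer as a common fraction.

14/165

One ordering (cola drawn first) has probability 4/11 × 3/10 × 2/9 × 7/8 = 168/7920 = 7/330.
There are C(4,3) = 4 such orderings, each equally likely, so P = 4 × 7/330 = 14/165.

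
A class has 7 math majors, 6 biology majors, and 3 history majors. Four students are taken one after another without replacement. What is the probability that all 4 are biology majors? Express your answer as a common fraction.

P(every draw is a biology major) = 6/16 × 5/15 × 4/14 × 3/13 = 360/43680 = 3/364.

3/364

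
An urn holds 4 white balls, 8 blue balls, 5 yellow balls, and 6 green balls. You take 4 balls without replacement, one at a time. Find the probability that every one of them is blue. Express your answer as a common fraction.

2/253

P = 8/23 × 7/22 × 6/21 × 5/20 = 1680/212520 = 2/253.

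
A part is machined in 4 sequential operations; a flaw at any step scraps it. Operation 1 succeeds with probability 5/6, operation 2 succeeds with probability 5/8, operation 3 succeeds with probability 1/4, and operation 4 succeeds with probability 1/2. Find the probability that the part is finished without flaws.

25/384

Multiplying along the chain,
P = 5/6 × 5/8 × 1/4 × 1/2 = 25/384.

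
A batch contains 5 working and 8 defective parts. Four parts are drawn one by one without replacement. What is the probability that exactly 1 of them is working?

56/143

One ordering (working drawn first) has probability 5/13 × 8/12 × 7/11 × 6/10 = 1680/17160 = 14/143.
There are C(4,1) = 4 such orderings, each equally likely, so P = 4 × 14/143 = 56/143.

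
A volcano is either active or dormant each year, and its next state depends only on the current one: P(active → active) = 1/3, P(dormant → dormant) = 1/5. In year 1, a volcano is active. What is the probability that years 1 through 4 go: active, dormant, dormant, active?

8/75

Year 1 is given. For each transition, use the conditional probability from the current state:
P(dormant | active) = 2/3; P(dormant | dormant) = 1/5; P(active | dormant) = 4/5.
P = 2/3 × 1/5 × 4/5 = 8/75.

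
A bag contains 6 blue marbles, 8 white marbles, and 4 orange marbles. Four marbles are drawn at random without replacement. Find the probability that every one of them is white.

7/306

P(every draw is white) = 8/18 × 7/17 × 6/16 × 5/15 = 1680/73440 = 7/306.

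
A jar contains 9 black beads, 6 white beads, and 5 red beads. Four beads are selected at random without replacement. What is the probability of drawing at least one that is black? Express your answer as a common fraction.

P(no black) = 11/20 × 10/19 × 9/18 × 8/17 = 7920/116280 = 22/323.
P(at least one) = 1 − 22/323 = 301/323.

301/323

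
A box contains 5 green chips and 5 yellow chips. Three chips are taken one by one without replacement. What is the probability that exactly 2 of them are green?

5/12

One ordering (green drawn first) has probability 5/10 × 4/9 × 5/8 = 100/720 = 5/36.
There are C(3,2) = 3 such orderings, each equally likely, so P = 3 × 5/36 = 5/12.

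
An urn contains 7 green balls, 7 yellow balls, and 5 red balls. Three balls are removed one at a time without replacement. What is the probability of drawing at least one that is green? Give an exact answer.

749/969

P(no green) = 12/19 × 11/18 × 10/17 = 1320/5814 = 220/969.
P(at least one) = 1 − 220/969 = 749/969.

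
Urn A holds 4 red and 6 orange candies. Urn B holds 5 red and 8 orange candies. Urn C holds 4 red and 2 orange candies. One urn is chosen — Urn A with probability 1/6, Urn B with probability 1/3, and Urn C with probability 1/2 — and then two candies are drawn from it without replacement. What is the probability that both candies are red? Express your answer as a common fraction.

From Urn A: P(both red) = (4/10)(3/9) = 2/15.
From Urn B: P(both red) = (5/13)(4/12) = 5/39.
From Urn C: P(both red) = (4/6)(3/5) = 2/5.
Total probability = (1/6)(2/15) + (1/3)(5/39) + (1/2)(2/5) = 31/117.

31/117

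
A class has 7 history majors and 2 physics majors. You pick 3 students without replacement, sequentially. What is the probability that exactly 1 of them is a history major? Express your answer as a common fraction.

1/12

One ordering (a history major drawn first) has probability 7/9 × 2/8 × 1/7 = 14/504 = 1/36.
There are C(3,1) = 3 such orderings, each equally likely, so P = 3 × 1/36 = 1/12.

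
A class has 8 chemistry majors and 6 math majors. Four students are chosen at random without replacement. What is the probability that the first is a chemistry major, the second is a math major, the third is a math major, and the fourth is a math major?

Each draw changes the counts, so multiply the conditional probabilities along the sequence:
P = 8/14 × 6/13 × 5/12 × 4/11 = 960/24024 = 40/1001.

40/1001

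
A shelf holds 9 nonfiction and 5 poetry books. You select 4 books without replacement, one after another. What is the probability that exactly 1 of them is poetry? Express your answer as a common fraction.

60/143

One ordering (poetry drawn first) has probability 5/14 × 9/13 × 8/12 × 7/11 = 2520/24024 = 15/143.
There are C(4,1) = 4 such orderings, each equally likely, so P = 4 × 15/143 = 60/143.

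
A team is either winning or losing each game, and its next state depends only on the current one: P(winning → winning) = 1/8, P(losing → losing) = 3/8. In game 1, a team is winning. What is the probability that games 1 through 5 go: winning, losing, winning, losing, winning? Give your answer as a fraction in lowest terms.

1225/4096

Game 1 is given. For each transition, use the conditional probability from the current state:
P(losing | winning) = 7/8; P(winning | losing) = 5/8; P(losing | winning) = 7/8; P(winning | losing) = 5/8.
P = 7/8 × 5/8 × 7/8 × 5/8 = 1225/4096.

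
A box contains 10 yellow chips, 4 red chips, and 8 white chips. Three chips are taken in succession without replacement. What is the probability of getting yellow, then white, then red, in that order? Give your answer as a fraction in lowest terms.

8/231

Multiply the probability of each draw given the previous ones:
P = 10/22 × 8/21 × 4/20 = 320/9240 = 8/231.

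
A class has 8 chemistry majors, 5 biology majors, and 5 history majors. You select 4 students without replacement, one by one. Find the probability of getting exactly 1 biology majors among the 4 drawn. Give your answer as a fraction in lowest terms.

143/306

One ordering (a biology major drawn first) has probability 5/18 × 13/17 × 12/16 × 11/15 = 8580/73440 = 143/1224.
There are C(4,1) = 4 such orderings, each equally likely, so P = 4 × 143/1224 = 143/306.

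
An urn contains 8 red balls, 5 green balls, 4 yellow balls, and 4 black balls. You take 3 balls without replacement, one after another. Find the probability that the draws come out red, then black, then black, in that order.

8/665

Each draw changes the counts, so multiply the conditional probabilities along the sequence:
P = 8/21 × 4/20 × 3/19 = 96/7980 = 8/665.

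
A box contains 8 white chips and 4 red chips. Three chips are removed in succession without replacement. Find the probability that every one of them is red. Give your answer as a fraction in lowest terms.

P(all red) = 4/12 × 3/11 × 2/10 = 24/1320 = 1/55.

1/55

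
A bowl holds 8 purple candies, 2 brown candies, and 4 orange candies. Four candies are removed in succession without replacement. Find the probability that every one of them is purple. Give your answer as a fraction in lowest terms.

P(every draw is purple) = 8/14 × 7/13 × 6/12 × 5/11 = 1680/24024 = 10/143.

10/143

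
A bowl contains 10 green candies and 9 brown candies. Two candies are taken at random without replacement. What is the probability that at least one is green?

15/19

P(no green) = 9/19 × 8/18 = 72/342 = 4/19.
P(at least one) = 1 − 4/19 = 15/19.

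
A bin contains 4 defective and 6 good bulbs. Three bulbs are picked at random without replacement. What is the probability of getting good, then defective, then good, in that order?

Chain rule:
P = 6/10 × 4/9 × 5/8 = 120/720 = 1/6.

1/6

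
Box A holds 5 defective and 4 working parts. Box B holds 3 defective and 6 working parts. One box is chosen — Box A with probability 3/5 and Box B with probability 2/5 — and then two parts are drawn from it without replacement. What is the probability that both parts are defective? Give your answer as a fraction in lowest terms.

1/5

From Box A: P(both defective) = (5/9)(4/8) = 5/18.
From Box B: P(both defective) = (3/9)(2/8) = 1/12.
Total probability = (3/5)(5/18) + (2/5)(1/12) = 1/5.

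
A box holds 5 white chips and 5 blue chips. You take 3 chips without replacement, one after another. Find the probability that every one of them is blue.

P(all blue) = 5/10 × 4/9 × 3/8 = 60/720 = 1/12.

1/12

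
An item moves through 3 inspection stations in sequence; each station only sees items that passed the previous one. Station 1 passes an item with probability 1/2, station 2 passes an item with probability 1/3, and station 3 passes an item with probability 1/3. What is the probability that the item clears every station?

The events are sequential, so multiply the conditional probabilities:
P = 1/2 × 1/3 × 1/3 = 1/18.

1/18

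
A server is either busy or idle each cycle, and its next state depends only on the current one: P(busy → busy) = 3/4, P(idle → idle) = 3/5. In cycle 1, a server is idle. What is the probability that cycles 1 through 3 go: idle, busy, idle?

1/10

Cycle 1 is given. For each transition, use the conditional probability from the current state:
P(busy | idle) = 2/5; P(idle | busy) = 1/4.
P = 2/5 × 1/4 = 2/20 = 1/10.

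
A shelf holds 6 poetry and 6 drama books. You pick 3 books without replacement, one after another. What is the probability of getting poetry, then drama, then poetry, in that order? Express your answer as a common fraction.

3/22

Each draw changes the counts, so multiply the conditional probabilities along the sequence:
P = 6/12 × 6/11 × 5/10 = 180/1320 = 3/22.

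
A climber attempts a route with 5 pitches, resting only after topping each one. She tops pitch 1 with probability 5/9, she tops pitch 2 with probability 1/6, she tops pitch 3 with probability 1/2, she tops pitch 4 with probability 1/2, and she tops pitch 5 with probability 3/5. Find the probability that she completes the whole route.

1/72

Multiplying along the chain,
P = 5/9 × 1/6 × 1/2 × 1/2 × 3/5 = 15/1080 = 1/72.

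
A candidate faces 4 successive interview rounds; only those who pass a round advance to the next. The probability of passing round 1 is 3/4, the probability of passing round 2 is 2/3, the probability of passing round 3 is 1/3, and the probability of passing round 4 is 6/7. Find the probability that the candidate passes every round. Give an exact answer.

Multiplying along the chain,
P = 3/4 × 2/3 × 1/3 × 6/7 = 36/252 = 1/7.

1/7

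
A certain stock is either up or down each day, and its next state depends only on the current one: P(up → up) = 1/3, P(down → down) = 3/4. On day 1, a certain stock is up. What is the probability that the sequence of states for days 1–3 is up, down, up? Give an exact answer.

1/6

Day 1 is given. For each transition, use the conditional probability from the current state:
P(down | up) = 2/3; P(up | down) = 1/4.
P = 2/3 × 1/4 = 2/12 = 1/6.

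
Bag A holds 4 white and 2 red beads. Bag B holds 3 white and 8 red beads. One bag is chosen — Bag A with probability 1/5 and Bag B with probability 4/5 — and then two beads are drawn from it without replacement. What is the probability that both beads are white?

34/275

From Bag A: P(both white) = (4/6)(3/5) = 2/5.
From Bag B: P(both white) = (3/11)(2/10) = 3/55.
Total probability = (1/5)(2/5) + (4/5)(3/55) = 34/275.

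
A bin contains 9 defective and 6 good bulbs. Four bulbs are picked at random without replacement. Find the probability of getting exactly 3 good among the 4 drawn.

12/91

One ordering (good drawn first) has probability 6/15 × 5/14 × 4/13 × 9/12 = 1080/32760 = 3/91.
There are C(4,3) = 4 such orderings, each equally likely, so P = 4 × 3/91 = 12/91.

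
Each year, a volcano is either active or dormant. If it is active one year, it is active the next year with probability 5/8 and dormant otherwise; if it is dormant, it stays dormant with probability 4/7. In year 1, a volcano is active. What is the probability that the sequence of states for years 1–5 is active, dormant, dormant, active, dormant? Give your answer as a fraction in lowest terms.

Year 1 is given. For each transition, use the conditional probability from the current state:
P(dormant | active) = 3/8; P(dormant | dormant) = 4/7; P(active | dormant) = 3/7; P(dormant | active) = 3/8.
P = 3/8 × 4/7 × 3/7 × 3/8 = 108/3136 = 27/784.

27/784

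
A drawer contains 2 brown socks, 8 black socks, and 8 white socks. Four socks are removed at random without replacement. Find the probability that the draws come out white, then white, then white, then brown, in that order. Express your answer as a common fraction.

Chain rule:
P = 8/18 × 7/17 × 6/16 × 2/15 = 672/73440 = 7/765.

7/765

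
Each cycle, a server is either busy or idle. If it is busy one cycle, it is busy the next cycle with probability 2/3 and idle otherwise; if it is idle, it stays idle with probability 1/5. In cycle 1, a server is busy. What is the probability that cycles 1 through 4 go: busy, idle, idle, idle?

Cycle 1 is given. For each transition, use the conditional probability from the current state:
P(idle | busy) = 1/3; P(idle | idle) = 1/5; P(idle | idle) = 1/5.
P = 1/3 × 1/5 × 1/5 = 1/75.

1/75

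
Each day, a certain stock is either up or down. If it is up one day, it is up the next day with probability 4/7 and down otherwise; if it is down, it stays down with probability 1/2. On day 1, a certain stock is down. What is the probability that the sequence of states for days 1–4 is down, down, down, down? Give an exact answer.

Day 1 is given. For each transition, use the conditional probability from the current state:
P(down | down) = 1/2; P(down | down) = 1/2; P(down | down) = 1/2.
P = 1/2 × 1/2 × 1/2 = 1/8.

1/8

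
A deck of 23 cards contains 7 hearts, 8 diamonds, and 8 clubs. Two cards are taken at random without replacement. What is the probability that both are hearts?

P = 7/23 × 6/22 = 42/506 = 21/253.

21/253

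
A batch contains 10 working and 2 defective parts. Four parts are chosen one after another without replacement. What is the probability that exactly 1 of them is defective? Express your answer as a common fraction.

One ordering (defective drawn first) has probability 2/12 × 10/11 × 9/10 × 8/9 = 1440/11880 = 4/33.
There are C(4,1) = 4 such orderings, each equally likely, so P = 4 × 4/33 = 16/33.

16/33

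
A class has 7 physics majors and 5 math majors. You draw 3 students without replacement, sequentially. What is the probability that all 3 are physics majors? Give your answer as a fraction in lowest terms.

P(every draw is a physics major) = 7/12 × 6/11 × 5/10 = 210/1320 = 7/44.

7/44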